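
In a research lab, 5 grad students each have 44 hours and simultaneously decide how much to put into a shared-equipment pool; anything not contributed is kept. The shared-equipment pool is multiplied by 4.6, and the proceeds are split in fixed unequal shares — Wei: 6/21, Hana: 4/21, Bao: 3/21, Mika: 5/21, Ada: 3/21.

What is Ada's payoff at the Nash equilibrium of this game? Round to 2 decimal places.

A player with share s gets back 4.6·s per unit contributed, so full contribution is dominant for anyone with s > 1/4.6 = 0.2174 and zero contribution is dominant for anyone below.
Wei and Mika clear that bar, contributing 44 each; the remaining 3 contribute 0. Total contributed: 88.
Ada keeps 44 and receives 4.6 × 88 × 3/21 = 57.83 from the shared-equipment pool, for a payoff of 101.83.

101.83 hours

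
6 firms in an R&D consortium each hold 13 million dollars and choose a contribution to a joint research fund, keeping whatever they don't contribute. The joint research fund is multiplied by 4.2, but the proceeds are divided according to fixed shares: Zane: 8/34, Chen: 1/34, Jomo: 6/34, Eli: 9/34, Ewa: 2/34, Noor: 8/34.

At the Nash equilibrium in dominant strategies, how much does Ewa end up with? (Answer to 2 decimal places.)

16.21 million dollars

A player with share s gets back 4.2·s per unit contributed, so full contribution is dominant for anyone with s > 1/4.2 = 0.2381 and zero contribution is dominant for anyone below.
The only share above 0.2381 is Eli's 9/34, contributing 13; the remaining 5 contribute 0. Total contributed: 13.
Ewa keeps 13 and receives 4.2 × 13 × 2/34 = 3.21 from the joint research fund, for a payoff of 16.21.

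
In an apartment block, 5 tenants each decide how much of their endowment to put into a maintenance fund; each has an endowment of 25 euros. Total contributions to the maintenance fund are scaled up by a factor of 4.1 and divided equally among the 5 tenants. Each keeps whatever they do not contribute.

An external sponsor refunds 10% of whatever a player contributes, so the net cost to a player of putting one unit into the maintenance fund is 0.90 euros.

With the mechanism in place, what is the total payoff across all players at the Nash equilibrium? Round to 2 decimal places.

The effective private return is (4.1/5) / 0.90 = 0.9111, which is still under 1, so the mechanism doesn't change anyone's dominant strategy: zero contribution.
Everyone keeps their endowment and the group total is 5 × 25 = 125.

125.00 euros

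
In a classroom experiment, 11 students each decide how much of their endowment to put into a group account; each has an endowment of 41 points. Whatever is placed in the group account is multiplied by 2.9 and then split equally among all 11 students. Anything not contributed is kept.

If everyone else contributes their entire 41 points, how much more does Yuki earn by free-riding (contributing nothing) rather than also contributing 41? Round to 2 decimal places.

Switching from a contribution of 41 to 0 lets Yuki keep an extra 41 points, but lowers the group account by 41, which costs Yuki their own share of that drop: 2.9/11 × 41 = 10.81.
Net gain = 41 − 10.81 = 30.19. The private return per contributed unit (0.2636) is below 1, so free-riding is indeed the best response regardless of what the others do.

30.19 points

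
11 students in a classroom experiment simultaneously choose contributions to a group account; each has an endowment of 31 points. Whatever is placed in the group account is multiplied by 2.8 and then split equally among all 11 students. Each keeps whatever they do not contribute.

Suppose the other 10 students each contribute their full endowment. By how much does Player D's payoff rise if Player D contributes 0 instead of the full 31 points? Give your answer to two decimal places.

Switching from a contribution of 31 to 0 lets Player D keep an extra 31 points, but lowers the group account by 31, which costs Player D their own share of that drop: 2.8/11 × 31 = 7.89.
Net gain = 31 − 7.89 = 23.11. The private return per contributed unit (0.2545) is below 1, so free-riding is indeed the best response regardless of what the others do.

23.11 points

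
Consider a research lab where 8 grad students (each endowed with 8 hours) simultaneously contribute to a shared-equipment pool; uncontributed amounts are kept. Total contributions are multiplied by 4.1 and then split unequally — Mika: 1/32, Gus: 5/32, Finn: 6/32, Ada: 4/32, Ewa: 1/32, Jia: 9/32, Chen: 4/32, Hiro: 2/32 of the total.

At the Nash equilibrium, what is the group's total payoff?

Player j's private return per contributed unit is 4.1 × (j's share). Contributing is weakly dominant for j when that share is at least 1/4.1 = 0.2439, and contributing 0 is dominant otherwise.
Jia alone (share 9/32) is above the threshold, contributing 8; the remaining 7 contribute 0. Total contributed: 8.
The shared-equipment pool pays out 4.1 × 8 = 32.80 in total (split across the unequal shares, but the aggregate is all that matters for the group sum).
The 7 free-riders keep 8 each, adding 56. Group total = 56 + 32.80 = 88.80.

88.80 hours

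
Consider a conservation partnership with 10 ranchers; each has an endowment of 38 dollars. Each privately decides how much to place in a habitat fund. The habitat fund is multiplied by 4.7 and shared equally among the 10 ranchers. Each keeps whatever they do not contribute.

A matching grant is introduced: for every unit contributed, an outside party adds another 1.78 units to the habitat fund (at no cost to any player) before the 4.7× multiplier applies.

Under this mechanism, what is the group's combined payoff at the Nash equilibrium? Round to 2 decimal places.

4965.08 dollars

The effective private return per unit is now 4.7 × 2.78 / 10 = 1.3066 > 1, so every player's dominant strategy flips to full contribution.
At the Nash equilibrium everyone contributes 38. Group total payoff = 4.7 × 2.78 × 380 = 4965.08.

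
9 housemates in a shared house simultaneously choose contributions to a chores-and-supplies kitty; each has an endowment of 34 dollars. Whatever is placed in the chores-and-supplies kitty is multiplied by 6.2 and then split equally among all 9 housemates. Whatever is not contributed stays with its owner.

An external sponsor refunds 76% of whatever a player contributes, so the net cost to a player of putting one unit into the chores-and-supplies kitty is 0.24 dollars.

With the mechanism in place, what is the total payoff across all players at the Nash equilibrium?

Under the mechanism each unit contributed yields (6.2/9) / 0.24 = 2.8704 back to its contributor per unit of net cost, which exceeds 1, making full contribution the dominant choice for everyone.
So the Nash equilibrium is full contribution by all 9; the group earns 9 × (34 × 0.76 + 6.2 × 34) = 2129.76.

2129.76 dollars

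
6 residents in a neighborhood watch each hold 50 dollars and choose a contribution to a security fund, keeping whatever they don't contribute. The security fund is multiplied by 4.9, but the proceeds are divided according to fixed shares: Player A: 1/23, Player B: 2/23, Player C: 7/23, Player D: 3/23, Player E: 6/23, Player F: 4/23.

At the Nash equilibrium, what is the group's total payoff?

Player j's private return per contributed unit is 4.9 × (j's share). Contributing is weakly dominant for j when that share is at least 1/4.9 = 0.2041, and contributing 0 is dominant otherwise.
The shares above 0.2041 belong to Player C and Player E, contributing 50 each; the remaining 4 contribute 0. Total contributed: 100.
The security fund pays out 4.9 × 100 = 490.00 in total (split across the unequal shares, but the aggregate is all that matters for the group sum).
The 4 free-riders keep 50 each, adding 200. Group total = 200 + 490.00 = 690.00.

690.00 dollars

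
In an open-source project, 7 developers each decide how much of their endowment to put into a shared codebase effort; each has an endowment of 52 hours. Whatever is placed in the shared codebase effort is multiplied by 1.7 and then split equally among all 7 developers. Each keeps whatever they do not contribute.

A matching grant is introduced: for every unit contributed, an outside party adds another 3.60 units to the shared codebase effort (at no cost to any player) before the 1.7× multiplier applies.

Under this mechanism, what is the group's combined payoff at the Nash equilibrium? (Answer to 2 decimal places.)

With the mechanism, a contributed unit returns 1.7 × 4.60 / 7 = 1.1171 per unit of net cost to the contributor — now above 1 — so contributing fully is weakly dominant for every player.
So the Nash equilibrium is full contribution by all 7; the group earns 1.7 × 4.60 × 364 = 2846.48.

2846.48 hours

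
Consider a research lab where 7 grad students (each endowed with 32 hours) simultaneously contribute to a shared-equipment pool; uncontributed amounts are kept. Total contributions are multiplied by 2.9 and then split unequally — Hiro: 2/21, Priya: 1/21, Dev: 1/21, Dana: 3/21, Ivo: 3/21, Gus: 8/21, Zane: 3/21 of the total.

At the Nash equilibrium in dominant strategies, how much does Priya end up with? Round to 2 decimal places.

36.42 hours

Each unit j contributes comes back to j as 2.9 × (j's share), so j prefers to contribute only if that share exceeds 1/2.9 = 0.3448; otherwise keeping the unit dominates.
Gus alone (share 8/21) is above the threshold, contributing 32; the remaining 6 contribute 0. Total contributed: 32.
Priya keeps 32 and receives 2.9 × 32 × 1/21 = 4.42 from the shared-equipment pool, for a payoff of 36.42.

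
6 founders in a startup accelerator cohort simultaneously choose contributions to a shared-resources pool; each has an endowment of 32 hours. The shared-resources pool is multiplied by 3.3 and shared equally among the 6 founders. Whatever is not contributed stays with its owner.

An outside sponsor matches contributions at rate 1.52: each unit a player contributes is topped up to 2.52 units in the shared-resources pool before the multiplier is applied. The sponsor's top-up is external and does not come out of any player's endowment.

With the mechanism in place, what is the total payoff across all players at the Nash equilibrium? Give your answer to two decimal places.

The effective private return per unit is now 3.3 × 2.52 / 6 = 1.3860 > 1, so every player's dominant strategy flips to full contribution.
At the Nash equilibrium everyone contributes 32. Group total payoff = 3.3 × 2.52 × 192 = 1596.67.

1596.67 hours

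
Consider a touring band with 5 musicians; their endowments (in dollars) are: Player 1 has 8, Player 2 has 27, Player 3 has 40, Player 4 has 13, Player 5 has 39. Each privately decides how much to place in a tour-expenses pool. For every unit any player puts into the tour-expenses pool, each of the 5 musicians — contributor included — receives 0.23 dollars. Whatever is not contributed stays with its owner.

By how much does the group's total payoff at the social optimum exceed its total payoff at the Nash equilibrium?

19.05 dollars

The private return per contributed unit is 0.23 < 1 for everyone, so the Nash equilibrium is zero contribution and the group total is Σ E_j = 8 + 27 + 40 + 13 + 39 = 127.
Each contributed unit returns 1.150 to the group, so the social optimum is full contribution by everyone: group total = 1.150 × 127 = 146.05.
Efficiency loss = (1.150 − 1) × 127 = 19.05.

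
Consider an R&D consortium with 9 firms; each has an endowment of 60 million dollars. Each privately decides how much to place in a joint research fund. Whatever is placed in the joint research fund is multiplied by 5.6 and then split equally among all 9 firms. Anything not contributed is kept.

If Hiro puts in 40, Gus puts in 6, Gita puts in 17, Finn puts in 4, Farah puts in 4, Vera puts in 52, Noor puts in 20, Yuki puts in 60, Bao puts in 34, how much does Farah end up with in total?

203.47 million dollars

Total contributed: 40 + 6 + 17 + 4 + 4 + 52 + 20 + 60 + 34 = 237.
Each receives 5.6 × 237 / 9 = 147.47 from the joint research fund.
Farah keeps 60 − 4 = 56, so Farah's payoff is 56 + 147.47 = 203.47.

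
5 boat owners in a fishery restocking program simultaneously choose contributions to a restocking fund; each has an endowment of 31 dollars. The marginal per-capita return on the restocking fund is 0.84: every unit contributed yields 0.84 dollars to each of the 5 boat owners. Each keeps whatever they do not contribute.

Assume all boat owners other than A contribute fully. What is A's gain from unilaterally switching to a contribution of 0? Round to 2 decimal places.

4.96 dollars

Switching from a contribution of 31 to 0 lets A keep an extra 31 dollars, but lowers the restocking fund by 31, which costs A their own share of that drop: 0.84 × 31 = 26.04.
Net gain = 31 − 26.04 = 4.96. The private return per contributed unit (0.84) is below 1, so free-riding is indeed the best response regardless of what the others do.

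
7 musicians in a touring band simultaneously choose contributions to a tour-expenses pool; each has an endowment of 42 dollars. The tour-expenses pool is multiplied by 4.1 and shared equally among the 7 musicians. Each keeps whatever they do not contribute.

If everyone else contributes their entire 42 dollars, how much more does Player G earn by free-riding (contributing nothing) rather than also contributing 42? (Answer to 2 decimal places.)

Switching from a contribution of 42 to 0 lets Player G keep an extra 42 dollars, but lowers the tour-expenses pool by 42, which costs Player G their own share of that drop: 4.1/7 × 42 = 24.60.
Net gain = 42 − 24.60 = 17.40. The private return per contributed unit (0.5857) is below 1, so free-riding is indeed the best response regardless of what the others do.

17.40 dollars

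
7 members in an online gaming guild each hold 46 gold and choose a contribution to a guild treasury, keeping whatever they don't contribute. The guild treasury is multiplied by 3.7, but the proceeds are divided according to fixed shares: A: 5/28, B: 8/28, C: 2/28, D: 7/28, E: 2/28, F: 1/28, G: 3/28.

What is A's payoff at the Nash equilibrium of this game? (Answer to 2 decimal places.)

Player j's private return per contributed unit is 3.7 × (j's share). Contributing is weakly dominant for j when that share is at least 1/3.7 = 0.2703, and contributing 0 is dominant otherwise.
The only share above 0.2703 is B's 8/28, contributing 46; the remaining 6 contribute 0. Total contributed: 46.
A keeps 46 and receives 3.7 × 46 × 5/28 = 30.39 from the guild treasury, for a payoff of 76.39.

76.39 gold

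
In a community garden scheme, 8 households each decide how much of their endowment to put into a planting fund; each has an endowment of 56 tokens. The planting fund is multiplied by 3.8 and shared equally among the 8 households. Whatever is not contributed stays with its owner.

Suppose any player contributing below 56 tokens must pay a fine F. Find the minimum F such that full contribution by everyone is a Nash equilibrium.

Given the others contribute fully, the best deviation is to contribute 0 (any partial contribution still incurs the fine and gives up units whose private return 0.4750 is below 1).
Deviating from 56 to 0 saves 56 tokens but forfeits the deviator's share of the drop in the planting fund: 3.8/8 × 56 = 26.60.
So the deviation gain is 56 − 26.60 = 29.40, and the fine must be at least 29.40 tokens to wipe it out.

29.40 tokens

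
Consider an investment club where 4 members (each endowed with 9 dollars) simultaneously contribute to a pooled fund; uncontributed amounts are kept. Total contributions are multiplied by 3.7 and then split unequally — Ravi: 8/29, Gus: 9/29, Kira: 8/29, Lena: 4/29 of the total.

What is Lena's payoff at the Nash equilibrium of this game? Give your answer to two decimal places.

22.78 dollars

Each unit j contributes comes back to j as 3.7 × (j's share), so j prefers to contribute only if that share exceeds 1/3.7 = 0.2703; otherwise keeping the unit dominates.
Ravi, Gus and Kira clear that bar, contributing 9 each; the remaining 1 contribute 0. Total contributed: 27.
Lena keeps 9 and receives 3.7 × 27 × 4/29 = 13.78 from the pooled fund, for a payoff of 22.78.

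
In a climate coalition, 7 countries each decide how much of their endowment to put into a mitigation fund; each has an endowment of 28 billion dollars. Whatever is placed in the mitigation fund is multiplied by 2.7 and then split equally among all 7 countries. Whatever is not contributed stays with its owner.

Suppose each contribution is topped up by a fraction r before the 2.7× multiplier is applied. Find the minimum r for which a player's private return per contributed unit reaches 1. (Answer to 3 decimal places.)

With matching at rate r, one contributed unit becomes (1 + r) in the mitigation fund and returns 2.7 × (1 + r) / 7 to the contributor.
Setting this equal to 1: 1 + r = 7/2.7 = 2.5926.
So the minimum matching rate is r = 2.5926 − 1 = 1.593.

1.593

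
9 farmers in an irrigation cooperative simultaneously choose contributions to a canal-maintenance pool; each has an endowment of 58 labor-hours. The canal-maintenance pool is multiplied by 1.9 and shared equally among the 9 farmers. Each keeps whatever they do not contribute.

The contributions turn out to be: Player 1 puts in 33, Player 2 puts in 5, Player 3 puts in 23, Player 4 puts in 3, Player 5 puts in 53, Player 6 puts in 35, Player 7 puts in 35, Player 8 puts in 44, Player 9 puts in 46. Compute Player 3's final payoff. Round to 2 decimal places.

93.48 labor-hours

Total contributed: 33 + 5 + 23 + 3 + 53 + 35 + 35 + 44 + 46 = 277.
Each receives 1.9 × 277 / 9 = 58.48 from the canal-maintenance pool.
Player 3 keeps 58 − 23 = 35, so Player 3's payoff is 35 + 58.48 = 93.48.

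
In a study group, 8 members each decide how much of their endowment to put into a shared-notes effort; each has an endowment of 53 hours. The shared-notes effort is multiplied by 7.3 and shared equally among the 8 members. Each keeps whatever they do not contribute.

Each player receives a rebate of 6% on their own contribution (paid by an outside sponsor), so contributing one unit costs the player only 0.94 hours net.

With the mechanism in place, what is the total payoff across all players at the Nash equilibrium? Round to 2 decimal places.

424.00 hours

The effective private return is (7.3/8) / 0.94 = 0.9707, which is still under 1, so the mechanism doesn't change anyone's dominant strategy: zero contribution.
Everyone keeps their endowment and the group total is 8 × 53 = 424.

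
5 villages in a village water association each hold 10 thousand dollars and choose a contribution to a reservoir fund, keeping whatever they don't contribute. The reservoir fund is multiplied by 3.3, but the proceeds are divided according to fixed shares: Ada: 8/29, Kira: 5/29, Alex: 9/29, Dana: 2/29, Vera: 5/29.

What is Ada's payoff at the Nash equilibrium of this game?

19.10 thousand dollars

Each unit j contributes comes back to j as 3.3 × (j's share), so j prefers to contribute only if that share exceeds 1/3.3 = 0.3030; otherwise keeping the unit dominates.
The only share above 0.3030 is Alex's 9/29, contributing 10; the remaining 4 contribute 0. Total contributed: 10.
Ada keeps 10 and receives 3.3 × 10 × 8/29 = 9.10 from the reservoir fund, for a payoff of 19.10.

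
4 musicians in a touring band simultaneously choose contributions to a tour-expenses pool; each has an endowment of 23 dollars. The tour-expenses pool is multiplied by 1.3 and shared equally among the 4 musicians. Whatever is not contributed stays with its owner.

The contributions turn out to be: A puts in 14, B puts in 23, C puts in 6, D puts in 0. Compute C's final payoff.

Total contributed: 14 + 23 + 6 + 0 = 43.
Each receives 1.3 × 43 / 4 = 13.98 from the tour-expenses pool.
C keeps 23 − 6 = 17, so C's payoff is 17 + 13.98 = 30.98.

30.98 dollars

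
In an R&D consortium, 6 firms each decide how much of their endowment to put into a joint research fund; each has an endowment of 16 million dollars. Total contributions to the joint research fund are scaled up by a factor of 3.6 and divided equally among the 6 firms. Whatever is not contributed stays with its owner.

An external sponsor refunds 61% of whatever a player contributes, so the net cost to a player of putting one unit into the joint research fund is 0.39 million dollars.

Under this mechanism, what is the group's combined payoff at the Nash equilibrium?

Under the mechanism each unit contributed yields (3.6/6) / 0.39 = 1.5385 back to its contributor per unit of net cost, which exceeds 1, making full contribution the dominant choice for everyone.
So the Nash equilibrium is full contribution by all 6; the group earns 6 × (16 × 0.61 + 3.6 × 16) = 404.16.

404.16 million dollars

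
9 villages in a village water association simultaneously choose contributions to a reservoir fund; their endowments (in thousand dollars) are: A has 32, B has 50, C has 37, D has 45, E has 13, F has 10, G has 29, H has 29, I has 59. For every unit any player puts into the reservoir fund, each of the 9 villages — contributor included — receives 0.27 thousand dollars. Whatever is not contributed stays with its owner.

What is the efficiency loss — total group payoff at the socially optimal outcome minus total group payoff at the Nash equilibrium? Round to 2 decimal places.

434.72 thousand dollars

The private return per contributed unit is 0.27 < 1 for everyone, so the Nash equilibrium is zero contribution and the group total is Σ E_j = 32 + 50 + 37 + 45 + 13 + 10 + 29 + 29 + 59 = 304.
Each contributed unit returns 2.430 to the group, so the social optimum is full contribution by everyone: group total = 2.430 × 304 = 738.72.
Efficiency loss = (2.430 − 1) × 304 = 434.72.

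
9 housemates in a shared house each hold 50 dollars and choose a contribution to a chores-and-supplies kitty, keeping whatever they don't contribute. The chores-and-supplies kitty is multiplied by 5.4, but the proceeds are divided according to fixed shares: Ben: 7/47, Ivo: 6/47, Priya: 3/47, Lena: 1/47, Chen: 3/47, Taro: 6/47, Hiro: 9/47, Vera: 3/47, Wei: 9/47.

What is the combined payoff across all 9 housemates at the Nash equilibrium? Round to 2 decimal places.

For player j, contributing a unit is worthwhile iff 5.4 × (j's share) ≥ 1, i.e. iff j's share is at least 0.1852.
Hiro and Wei are above the threshold, contributing 50 each; the remaining 7 contribute 0. Total contributed: 100.
The chores-and-supplies kitty pays out 5.4 × 100 = 540.00 in total (split across the unequal shares, but the aggregate is all that matters for the group sum).
The 7 free-riders keep 50 each, adding 350. Group total = 350 + 540.00 = 890.00.

890.00 dollars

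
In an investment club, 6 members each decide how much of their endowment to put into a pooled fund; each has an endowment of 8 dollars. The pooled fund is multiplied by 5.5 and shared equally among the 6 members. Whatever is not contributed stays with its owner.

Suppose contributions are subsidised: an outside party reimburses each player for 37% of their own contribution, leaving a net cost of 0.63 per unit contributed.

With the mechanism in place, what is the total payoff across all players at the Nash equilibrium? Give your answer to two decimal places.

The effective private return per unit is now (5.5/6) / 0.63 = 1.4550 > 1, so every player's dominant strategy flips to full contribution.
So the Nash equilibrium is full contribution by all 6; the group earns 6 × (8 × 0.37 + 5.5 × 8) = 281.76.

281.76 dollars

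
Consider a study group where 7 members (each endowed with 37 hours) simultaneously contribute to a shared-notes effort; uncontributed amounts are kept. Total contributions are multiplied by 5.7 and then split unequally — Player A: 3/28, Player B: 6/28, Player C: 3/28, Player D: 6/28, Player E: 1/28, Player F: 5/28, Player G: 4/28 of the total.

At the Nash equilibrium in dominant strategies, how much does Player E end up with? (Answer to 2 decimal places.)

A player with share s gets back 5.7·s per unit contributed, so full contribution is dominant for anyone with s > 1/5.7 = 0.1754 and zero contribution is dominant for anyone below.
Player B, Player D and Player F are above the threshold, contributing 37 each; the remaining 4 contribute 0. Total contributed: 111.
Player E keeps 37 and receives 5.7 × 111 × 1/28 = 22.60 from the shared-notes effort, for a payoff of 59.60.

59.60 hours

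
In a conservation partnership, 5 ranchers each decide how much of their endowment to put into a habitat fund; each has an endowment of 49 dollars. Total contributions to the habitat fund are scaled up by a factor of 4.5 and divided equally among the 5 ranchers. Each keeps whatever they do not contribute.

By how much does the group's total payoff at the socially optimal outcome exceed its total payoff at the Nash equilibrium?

Each contributed unit returns 4.5/5 = 0.9000 to its contributor — below 1 — so contributing 0 is dominant for every player. At the Nash equilibrium everyone keeps their 49, and the group total is 5 × 49 = 245.
Each contributed unit returns 4.500 to the group as a whole (0.9000 to each of 5 players), which exceeds 1, so the social optimum is full contribution: group total = 4.500 × 245 = 1102.50.
Efficiency loss = 1102.50 − 245 = 857.50.

857.50 dollars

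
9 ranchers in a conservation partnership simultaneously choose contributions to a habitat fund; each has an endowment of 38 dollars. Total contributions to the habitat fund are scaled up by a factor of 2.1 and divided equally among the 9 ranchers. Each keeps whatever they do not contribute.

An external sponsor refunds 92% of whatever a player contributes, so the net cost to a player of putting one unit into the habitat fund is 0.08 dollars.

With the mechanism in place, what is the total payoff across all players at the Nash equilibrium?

1032.84 dollars

Under the mechanism each unit contributed yields (2.1/9) / 0.08 = 2.9167 back to its contributor per unit of net cost, which exceeds 1, making full contribution the dominant choice for everyone.
So the Nash equilibrium is full contribution by all 9; the group earns 9 × (38 × 0.92 + 2.1 × 38) = 1032.84.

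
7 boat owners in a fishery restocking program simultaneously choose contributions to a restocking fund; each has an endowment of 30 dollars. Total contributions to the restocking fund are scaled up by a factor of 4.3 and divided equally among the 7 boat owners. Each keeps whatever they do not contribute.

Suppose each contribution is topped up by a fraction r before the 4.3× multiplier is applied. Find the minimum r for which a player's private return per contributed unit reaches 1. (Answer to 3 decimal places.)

0.628

With matching at rate r, one contributed unit becomes (1 + r) in the restocking fund and returns 4.3 × (1 + r) / 7 to the contributor.
Setting this equal to 1: 1 + r = 7/4.3 = 1.6279.
So the minimum matching rate is r = 1.6279 − 1 = 0.628.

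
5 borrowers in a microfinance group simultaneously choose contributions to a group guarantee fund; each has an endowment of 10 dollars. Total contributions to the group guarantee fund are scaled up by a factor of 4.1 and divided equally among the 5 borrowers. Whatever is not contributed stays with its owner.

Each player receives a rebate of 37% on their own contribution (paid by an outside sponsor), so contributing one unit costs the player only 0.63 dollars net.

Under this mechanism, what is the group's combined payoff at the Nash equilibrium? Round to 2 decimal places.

223.50 dollars

Under the mechanism each unit contributed yields (4.1/5) / 0.63 = 1.3016 back to its contributor per unit of net cost, which exceeds 1, making full contribution the dominant choice for everyone.
At the Nash equilibrium everyone contributes 10. Group total payoff = 5 × (10 × 0.37 + 4.1 × 10) = 223.50.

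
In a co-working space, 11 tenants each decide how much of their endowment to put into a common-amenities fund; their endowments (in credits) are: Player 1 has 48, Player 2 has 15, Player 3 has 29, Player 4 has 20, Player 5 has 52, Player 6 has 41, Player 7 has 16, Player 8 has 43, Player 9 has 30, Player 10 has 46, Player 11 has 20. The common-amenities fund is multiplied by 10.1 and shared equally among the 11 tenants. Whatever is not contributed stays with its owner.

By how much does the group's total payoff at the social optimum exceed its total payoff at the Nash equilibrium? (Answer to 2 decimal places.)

The private return per contributed unit is 10.1/11 = 0.9182 < 1 for every player regardless of endowment, so the Nash equilibrium is zero contribution and the group total is Σ E_j = 48 + 15 + 29 + 20 + 52 + 41 + 16 + 43 + 30 + 46 + 20 = 360.
Each contributed unit returns 10.100 to the group, so the social optimum is full contribution by everyone: group total = 10.100 × 360 = 3636.00.
Efficiency loss = (10.100 − 1) × 360 = 3276.00.

3276.00 credits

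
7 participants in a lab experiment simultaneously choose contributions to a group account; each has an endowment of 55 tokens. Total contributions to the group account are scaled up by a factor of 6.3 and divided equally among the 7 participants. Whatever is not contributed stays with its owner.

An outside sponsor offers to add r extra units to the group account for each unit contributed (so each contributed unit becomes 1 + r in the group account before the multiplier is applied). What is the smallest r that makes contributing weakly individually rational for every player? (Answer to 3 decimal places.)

0.111

With matching at rate r, one contributed unit becomes (1 + r) in the group account and returns 6.3 × (1 + r) / 7 to the contributor.
Setting this equal to 1: 1 + r = 7/6.3 = 1.1111.
So the minimum matching rate is r = 1.1111 − 1 = 0.111.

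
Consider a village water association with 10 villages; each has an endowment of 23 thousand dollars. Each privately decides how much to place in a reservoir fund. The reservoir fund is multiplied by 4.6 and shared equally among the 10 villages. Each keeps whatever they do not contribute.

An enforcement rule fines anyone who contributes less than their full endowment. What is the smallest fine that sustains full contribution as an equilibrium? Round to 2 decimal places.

Given the others contribute fully, the best deviation is to contribute 0 (any partial contribution still incurs the fine and gives up units whose private return 0.4600 is below 1).
Deviating from 23 to 0 saves 23 thousand dollars but forfeits the deviator's share of the drop in the reservoir fund: 4.6/10 × 23 = 10.58.
So the deviation gain is 23 − 10.58 = 12.42, and the fine must be at least 12.42 thousand dollars to wipe it out.

12.42 thousand dollars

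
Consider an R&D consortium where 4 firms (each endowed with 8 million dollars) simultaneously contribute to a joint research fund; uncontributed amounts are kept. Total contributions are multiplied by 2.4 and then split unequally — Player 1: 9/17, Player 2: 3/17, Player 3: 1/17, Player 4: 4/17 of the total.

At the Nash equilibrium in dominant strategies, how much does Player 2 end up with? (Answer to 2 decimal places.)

11.39 million dollars

Each unit j contributes comes back to j as 2.4 × (j's share), so j prefers to contribute only if that share exceeds 1/2.4 = 0.4167; otherwise keeping the unit dominates.
Player 1 alone (share 9/17) is above the threshold, contributing 8; the remaining 3 contribute 0. Total contributed: 8.
Player 2 keeps 8 and receives 2.4 × 8 × 3/17 = 3.39 from the joint research fund, for a payoff of 11.39.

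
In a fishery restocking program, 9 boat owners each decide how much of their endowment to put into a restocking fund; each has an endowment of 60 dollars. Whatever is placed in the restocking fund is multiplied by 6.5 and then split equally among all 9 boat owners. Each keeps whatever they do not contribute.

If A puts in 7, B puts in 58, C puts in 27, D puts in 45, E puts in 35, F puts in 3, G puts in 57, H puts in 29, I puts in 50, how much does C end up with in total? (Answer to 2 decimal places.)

Total contributed: 7 + 58 + 27 + 45 + 35 + 3 + 57 + 29 + 50 = 311.
Each receives 6.5 × 311 / 9 = 224.61 from the restocking fund.
C keeps 60 − 27 = 33, so C's payoff is 33 + 224.61 = 257.61.

257.61 dollars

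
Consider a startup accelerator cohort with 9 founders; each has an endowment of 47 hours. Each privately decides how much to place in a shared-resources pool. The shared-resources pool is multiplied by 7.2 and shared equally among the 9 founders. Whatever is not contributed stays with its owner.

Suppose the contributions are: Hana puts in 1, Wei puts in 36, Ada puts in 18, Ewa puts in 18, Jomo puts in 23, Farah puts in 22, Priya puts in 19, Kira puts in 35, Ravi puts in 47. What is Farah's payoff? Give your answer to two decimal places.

Total contributed: 1 + 36 + 18 + 18 + 23 + 22 + 19 + 35 + 47 = 219.
Each receives 7.2 × 219 / 9 = 175.20 from the shared-resources pool.
Farah keeps 47 − 22 = 25, so Farah's payoff is 25 + 175.20 = 200.20.

200.20 hours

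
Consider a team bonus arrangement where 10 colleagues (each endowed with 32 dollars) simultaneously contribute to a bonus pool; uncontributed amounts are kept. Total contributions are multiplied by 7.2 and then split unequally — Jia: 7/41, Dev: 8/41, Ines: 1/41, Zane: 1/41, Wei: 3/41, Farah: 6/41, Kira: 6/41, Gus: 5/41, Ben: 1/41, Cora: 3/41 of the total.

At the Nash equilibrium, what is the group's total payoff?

Each unit j contributes comes back to j as 7.2 × (j's share), so j prefers to contribute only if that share exceeds 1/7.2 = 0.1389; otherwise keeping the unit dominates.
Jia, Dev, Farah and Kira clear that bar, contributing 32 each; the remaining 6 contribute 0. Total contributed: 128.
The bonus pool pays out 7.2 × 128 = 921.60 in total (split across the unequal shares, but the aggregate is all that matters for the group sum).
The 6 free-riders keep 32 each, adding 192. Group total = 192 + 921.60 = 1113.60.

1113.60 dollars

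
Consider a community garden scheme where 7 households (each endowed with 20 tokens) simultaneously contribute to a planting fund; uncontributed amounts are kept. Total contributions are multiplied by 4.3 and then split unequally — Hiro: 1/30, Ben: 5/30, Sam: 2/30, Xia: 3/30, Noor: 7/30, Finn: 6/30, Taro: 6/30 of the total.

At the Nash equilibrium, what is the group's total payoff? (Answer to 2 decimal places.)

Player j's private return per contributed unit is 4.3 × (j's share). Contributing is weakly dominant for j when that share is at least 1/4.3 = 0.2326, and contributing 0 is dominant otherwise.
Only Noor (7/30) clears that bar, contributing 20; the remaining 6 contribute 0. Total contributed: 20.
The planting fund pays out 4.3 × 20 = 86.00 in total (split across the unequal shares, but the aggregate is all that matters for the group sum).
The 6 free-riders keep 20 each, adding 120. Group total = 120 + 86.00 = 206.00.

206.00 tokens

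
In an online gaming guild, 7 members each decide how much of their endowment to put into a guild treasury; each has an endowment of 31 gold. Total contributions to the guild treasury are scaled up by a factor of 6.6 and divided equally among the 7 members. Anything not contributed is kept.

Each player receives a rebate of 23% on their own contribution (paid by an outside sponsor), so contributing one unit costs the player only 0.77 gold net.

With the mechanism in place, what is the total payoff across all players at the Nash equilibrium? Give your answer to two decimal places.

1482.11 gold

Under the mechanism each unit contributed yields (6.6/7) / 0.77 = 1.2245 back to its contributor per unit of net cost, which exceeds 1, making full contribution the dominant choice for everyone.
At the Nash equilibrium everyone contributes 31. Group total payoff = 7 × (31 × 0.23 + 6.6 × 31) = 1482.11.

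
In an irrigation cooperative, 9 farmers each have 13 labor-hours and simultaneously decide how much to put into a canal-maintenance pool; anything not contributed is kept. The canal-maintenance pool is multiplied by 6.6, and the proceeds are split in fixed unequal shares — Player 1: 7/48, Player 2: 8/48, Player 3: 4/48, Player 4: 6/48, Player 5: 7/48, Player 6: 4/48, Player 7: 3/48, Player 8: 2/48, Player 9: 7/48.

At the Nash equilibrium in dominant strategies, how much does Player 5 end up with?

25.51 labor-hours

Each unit j contributes comes back to j as 6.6 × (j's share), so j prefers to contribute only if that share exceeds 1/6.6 = 0.1515; otherwise keeping the unit dominates.
Only Player 2 (8/48) clears that bar, contributing 13; the remaining 8 contribute 0. Total contributed: 13.
Player 5 keeps 13 and receives 6.6 × 13 × 7/48 = 12.51 from the canal-maintenance pool, for a payoff of 25.51.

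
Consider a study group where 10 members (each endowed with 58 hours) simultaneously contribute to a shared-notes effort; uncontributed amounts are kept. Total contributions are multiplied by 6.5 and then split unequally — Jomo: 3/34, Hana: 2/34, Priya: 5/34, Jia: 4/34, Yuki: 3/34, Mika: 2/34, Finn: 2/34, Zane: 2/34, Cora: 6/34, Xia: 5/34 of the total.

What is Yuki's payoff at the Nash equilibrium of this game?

Player j's private return per contributed unit is 6.5 × (j's share). Contributing is weakly dominant for j when that share is at least 1/6.5 = 0.1538, and contributing 0 is dominant otherwise.
The only share above 0.1538 is Cora's 6/34, contributing 58; the remaining 9 contribute 0. Total contributed: 58.
Yuki keeps 58 and receives 6.5 × 58 × 3/34 = 33.26 from the shared-notes effort, for a payoff of 91.26.

91.26 hours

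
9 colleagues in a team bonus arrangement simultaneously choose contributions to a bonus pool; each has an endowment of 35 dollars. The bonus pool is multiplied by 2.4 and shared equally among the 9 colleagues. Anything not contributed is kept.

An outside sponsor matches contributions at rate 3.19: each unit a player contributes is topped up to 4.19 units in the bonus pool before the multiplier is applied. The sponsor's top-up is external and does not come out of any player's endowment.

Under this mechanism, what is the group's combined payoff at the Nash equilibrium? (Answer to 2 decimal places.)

3167.64 dollars

Under the mechanism each unit contributed yields 2.4 × 4.19 / 9 = 1.1173 back to its contributor per unit of net cost, which exceeds 1, making full contribution the dominant choice for everyone.
So the Nash equilibrium is full contribution by all 9; the group earns 2.4 × 4.19 × 315 = 3167.64.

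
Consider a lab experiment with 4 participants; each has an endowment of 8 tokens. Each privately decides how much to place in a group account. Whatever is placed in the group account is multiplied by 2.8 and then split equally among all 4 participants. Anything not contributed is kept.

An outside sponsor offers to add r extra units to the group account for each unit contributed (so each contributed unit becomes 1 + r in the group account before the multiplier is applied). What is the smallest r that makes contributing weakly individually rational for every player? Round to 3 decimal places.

With matching at rate r, one contributed unit becomes (1 + r) in the group account and returns 2.8 × (1 + r) / 4 to the contributor.
Setting this equal to 1: 1 + r = 4/2.8 = 1.4286.
So the minimum matching rate is r = 1.4286 − 1 = 0.429.

0.429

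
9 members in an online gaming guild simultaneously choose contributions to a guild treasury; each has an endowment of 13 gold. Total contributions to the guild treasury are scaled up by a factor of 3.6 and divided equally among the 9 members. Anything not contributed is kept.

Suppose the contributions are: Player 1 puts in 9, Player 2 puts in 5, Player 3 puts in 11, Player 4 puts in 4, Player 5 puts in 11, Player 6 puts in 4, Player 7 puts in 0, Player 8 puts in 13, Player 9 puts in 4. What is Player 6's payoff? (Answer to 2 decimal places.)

33.40 gold

Total contributed: 9 + 5 + 11 + 4 + 11 + 4 + 0 + 13 + 4 = 61.
Each receives 3.6 × 61 / 9 = 24.40 from the guild treasury.
Player 6 keeps 13 − 4 = 9, so Player 6's payoff is 9 + 24.40 = 33.40.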